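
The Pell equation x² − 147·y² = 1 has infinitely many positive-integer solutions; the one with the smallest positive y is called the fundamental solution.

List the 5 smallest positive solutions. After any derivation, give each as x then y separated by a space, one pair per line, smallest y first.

d=147: √d = [12; 8,24] (ℓ=2, even), read p_1/q_1
i=0: a=12 ⇒ p=12, q=1
i=1: a=8 ⇒ p=97, q=8
fundamental: x₁=97, y₁=8  (since 9409 − 147·64 = 1)
k=2:  x_2 = 97·97+147·8·8 = 18817,  y_2 = 97·8+8·97 = 1552
k=3:  x_3 = 97·18817+147·8·1552 = 3650401,  y_3 = 97·1552+8·18817 = 301080
k=4:  x_4 = 97·3650401+147·8·301080 = 708158977,  y_4 = 97·301080+8·3650401 = 58407968
k=5:  x_5 = 97·708158977+147·8·58407968 = 137379191137,  y_5 = 97·58407968+8·708158977 = 11330844712

97 8
18817 1552
3650401 301080
708158977 58407968
137379191137 11330844712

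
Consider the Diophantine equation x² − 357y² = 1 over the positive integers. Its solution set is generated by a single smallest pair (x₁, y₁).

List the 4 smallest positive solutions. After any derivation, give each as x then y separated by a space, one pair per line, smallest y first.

3401 180
23133601 1224360
157354750601 8328096540
1070326990454401 56647711440720

d=357: √d = [18; 1,8,2,8,1,36] (ℓ=6, even), read p_5/q_5
i=0: a=18 ⇒ p=18, q=1
i=1: a=1 ⇒ p=19, q=1
…
i=3: a=2 ⇒ p=359, q=19
i=4: a=8 ⇒ p=3042, q=161
i=5: a=1 ⇒ p=3401, q=180
fundamental: x₁=3401, y₁=180  (since 11566801 − 357·32400 = 1)
n=2: (3401,180)∘(3401,180) = (3401·3401+357·180·180, 3401·180+180·3401) = (23133601,1224360)
n=3: (23133601,1224360)∘(3401,180) = (3401·23133601+357·180·1224360, 3401·1224360+180·23133601) = (157354750601,8328096540)
n=4: (157354750601,8328096540)∘(3401,180) = (3401·157354750601+357·180·8328096540, 3401·8328096540+180·157354750601) = (1070326990454401,56647711440720)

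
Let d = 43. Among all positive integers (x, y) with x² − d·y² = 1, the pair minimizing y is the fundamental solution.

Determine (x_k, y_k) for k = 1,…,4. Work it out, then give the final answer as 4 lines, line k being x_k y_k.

d=43: √d = [6; 1,1,3,1,5,1,3,1,1,12] (ℓ=10, even), read p_9/q_9
a_0=6:  p_0=6·1+0=6,  q_0=6·0+1=1
a_1=1:  p_1=1·6+1=7,  q_1=1·1+0=1
a_2=1:  p_2=1·7+6=13,  q_2=1·1+1=2
a_3=3:  p_3=3·13+7=46,  q_3=3·2+1=7
…
a_5=5:  p_5=5·59+46=341,  q_5=5·9+7=52
a_6=1:  p_6=1·341+59=400,  q_6=1·52+9=61
a_7=3:  p_7=3·400+341=1541,  q_7=3·61+52=235
a_8=1:  p_8=1·1541+400=1941,  q_8=1·235+61=296
a_9=1:  p_9=1·1941+1541=3482,  q_9=1·296+235=531
fundamental: x₁=3482, y₁=531  (since 12124324 − 43·281961 = 1)
(3482+531√43)^2 = 24248647 + 3697884√43
(3482+531√43)^3 = 168867574226 + 25752063645√43
(3482+531√43)^4 = 1175993762661217 + 179337367525896√43

3482 531
24248647 3697884
168867574226 25752063645
1175993762661217 179337367525896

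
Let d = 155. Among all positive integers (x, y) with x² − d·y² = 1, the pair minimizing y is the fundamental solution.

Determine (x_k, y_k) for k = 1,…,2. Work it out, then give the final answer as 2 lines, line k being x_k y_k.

249 20
124001 9960

√155 → a₀=12, period (2,4,2,24); ℓ=4 even so k=3
step 0: (12, 1)  from 12·(1,0) + (0,1)
step 1: (25, 2)  from 2·(12,1) + (1,0)
step 2: (112, 9)  from 4·(25,2) + (12,1)
step 3: (249, 20)  from 2·(112,9) + (25,2)
fundamental: x₁=249, y₁=20  (since 62001 − 155·400 = 1)
n=2: (249,20)∘(249,20) = (249·249+155·20·20, 249·20+20·249) = (124001,9960)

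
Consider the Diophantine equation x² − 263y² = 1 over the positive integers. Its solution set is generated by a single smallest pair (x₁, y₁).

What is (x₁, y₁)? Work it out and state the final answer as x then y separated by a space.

[16; 4,1,1,1,1,15,1,1,1,1,4,32] for √263; ℓ=12 ⇒ convergent index 11
a_0=16:  p_0=16·1+0=16,  q_0=16·0+1=1
…
a_6=15:  p_6=15·373+227=5822,  q_6=15·23+14=359
…
a_10=1:  p_10=1·18212+12017=30229,  q_10=1·1123+741=1864
a_11=4:  p_11=4·30229+18212=139128,  q_11=4·1864+1123=8579
→ (139128, 8579).  Check: 139128²=19356600384, 263·8579²=19356600383, difference 1.

139128 8579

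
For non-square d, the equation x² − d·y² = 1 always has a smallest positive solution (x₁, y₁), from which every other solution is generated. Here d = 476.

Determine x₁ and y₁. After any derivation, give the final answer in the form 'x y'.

[21; 1,4,2,10,2,4,1,42] for √476; ℓ=8 ⇒ convergent index 7
step 0: (21, 1)  from 21·(1,0) + (0,1)
step 1: (22, 1)  from 1·(21,1) + (1,0)
step 2: (109, 5)  from 4·(22,1) + (21,1)
step 3: (240, 11)  from 2·(109,5) + (22,1)
…
step 6: (23541, 1079)  from 4·(5258,241) + (2509,115)
step 7: (28799, 1320)  from 1·(23541,1079) + (5258,241)
(x₁, y₁) = (28799, 1320);  28799² − 476·1320² = 1 ✓

28799 1320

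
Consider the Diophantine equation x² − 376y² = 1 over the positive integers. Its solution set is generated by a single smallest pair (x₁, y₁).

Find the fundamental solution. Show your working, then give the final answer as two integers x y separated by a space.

√376 = [19; 2,1,1,3,1,…,1,2,38, …], period ℓ=16 (even) → k=15
k=0  a_k=19  p_k/q_k = 19/1
…
k=3  a_k=1  p_k/q_k = 97/5
k=4  a_k=3  p_k/q_k = 349/18
…
k=6  a_k=2  p_k/q_k = 1241/64
k=7  a_k=2  p_k/q_k = 2928/151
…
k=10  a_k=2  p_k/q_k = 70621/3642
k=11  a_k=1  p_k/q_k = 99455/5129
…
k=13  a_k=1  p_k/q_k = 468441/24158
k=14  a_k=1  p_k/q_k = 837427/43187
k=15  a_k=2  p_k/q_k = 2143295/110532
fundamental: x₁=2143295, y₁=110532  (since 4593713457025 − 376·12217323024 = 1)

2143295 110532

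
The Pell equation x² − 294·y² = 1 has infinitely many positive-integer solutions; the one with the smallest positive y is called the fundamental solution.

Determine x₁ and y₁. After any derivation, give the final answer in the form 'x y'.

4801 280

√294 = [17; 6,1,4,1,6,34, …], period ℓ=6 (even) → k=5
a_0=17:  p_0=17·1+0=17,  q_0=17·0+1=1
…
a_2=1:  p_2=1·103+17=120,  q_2=1·6+1=7
…
a_4=1:  p_4=1·583+120=703,  q_4=1·34+7=41
a_5=6:  p_5=6·703+583=4801,  q_5=6·41+34=280
fundamental: x₁=4801, y₁=280  (since 23049601 − 294·78400 = 1)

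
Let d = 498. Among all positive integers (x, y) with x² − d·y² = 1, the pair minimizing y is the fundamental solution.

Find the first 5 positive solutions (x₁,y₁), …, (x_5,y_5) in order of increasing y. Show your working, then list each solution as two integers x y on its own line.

[22; 3,6,22,6,3,44] for √498; ℓ=6 ⇒ convergent index 5
step 0: (22, 1)  from 22·(1,0) + (0,1)
step 1: (67, 3)  from 3·(22,1) + (1,0)
…
step 3: (9395, 421)  from 22·(424,19) + (67,3)
step 4: (56794, 2545)  from 6·(9395,421) + (424,19)
step 5: (179777, 8056)  from 3·(56794,2545) + (9395,421)
→ (179777, 8056).  Check: 179777²=32319769729, 498·8056²=32319769728, difference 1.
k=2:  x_2 = 179777·179777+498·8056·8056 = 64639539457,  y_2 = 179777·8056+8056·179777 = 2896567024
k=3:  x_3 = 179777·64639539457+498·8056·2896567024 = 23241404969742401,  y_3 = 179777·2896567024+8056·64639539457 = 1041472259739240
k=4:  x_4 = 179777·23241404969742401+498·8056·1041472259739240 = 8356540122426119709697,  y_4 = 179777·1041472259739240+8056·23241404969742401 = 374465516875386131936
k=5:  x_5 = 179777·8356540122426119709697+498·8056·374465516875386131936 = 3004627427155559641130652737,  y_5 = 179777·374465516875386131936+8056·8356540122426119709697 = 134640574453571113022377304

179777 8056
64639539457 2896567024
23241404969742401 1041472259739240
8356540122426119709697 374465516875386131936
3004627427155559641130652737 134640574453571113022377304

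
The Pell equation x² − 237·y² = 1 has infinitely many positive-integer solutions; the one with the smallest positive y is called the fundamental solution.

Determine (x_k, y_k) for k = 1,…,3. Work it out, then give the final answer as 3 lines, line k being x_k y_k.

√237 → a₀=15, period (2,1,1,7,10,7,1,1,2,30); ℓ=10 even so k=9
k=0  a_k=15  p_k/q_k = 15/1
k=1  a_k=2  p_k/q_k = 31/2
…
k=8  a_k=1  p_k/q_k = 90075/5851
k=9  a_k=2  p_k/q_k = 228151/14820
→ (228151, 14820).  Check: 228151²=52052878801, 237·14820²=52052878800, difference 1.
n=2: (228151,14820)∘(228151,14820) = (228151·228151+237·14820·14820, 228151·14820+14820·228151) = (104105757601,6762395640)
n=3: (104105757601,6762395640)∘(228151,14820) = (228151·104105757601+237·14820·6762395640, 228151·6762395640+14820·104105757601) = (47503665404623351,3085694655308460)

228151 14820
104105757601 6762395640
47503665404623351 3085694655308460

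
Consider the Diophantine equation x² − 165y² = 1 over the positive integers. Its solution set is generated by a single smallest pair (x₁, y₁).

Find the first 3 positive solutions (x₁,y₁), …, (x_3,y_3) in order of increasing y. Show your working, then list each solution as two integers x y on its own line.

d=165: √d = [12; 1,5,2,5,1,24] (ℓ=6, even), read p_5/q_5
k=0  a_k=12  p_k/q_k = 12/1
…
k=3  a_k=2  p_k/q_k = 167/13
k=4  a_k=5  p_k/q_k = 912/71
k=5  a_k=1  p_k/q_k = 1079/84
fundamental: x₁=1079, y₁=84  (since 1164241 − 165·7056 = 1)
n=2: (1079,84)∘(1079,84) = (1079·1079+165·84·84, 1079·84+84·1079) = (2328481,181272)
n=3: (2328481,181272)∘(1079,84) = (1079·2328481+165·84·181272, 1079·181272+84·2328481) = (5024860919,391184892)

1079 84
2328481 181272
5024860919 391184892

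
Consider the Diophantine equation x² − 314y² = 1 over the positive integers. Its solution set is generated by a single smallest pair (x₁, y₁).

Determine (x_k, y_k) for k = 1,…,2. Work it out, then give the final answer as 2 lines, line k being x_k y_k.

392499 22150
308110930001 17387705700

√314 → a₀=17, period (1,2,1,1,2,1,34); ℓ=7 odd so k=13
step 0: (17, 1)  from 17·(1,0) + (0,1)
step 1: (18, 1)  from 1·(17,1) + (1,0)
step 2: (53, 3)  from 2·(18,1) + (17,1)
…
step 5: (319, 18)  from 2·(124,7) + (71,4)
…
step 11: (109882, 6201)  from 1·(62853,3547) + (47029,2654)
step 12: (282617, 15949)  from 2·(109882,6201) + (62853,3547)
step 13: (392499, 22150)  from 1·(282617,15949) + (109882,6201)
(x₁, y₁) = (392499, 22150);  392499² − 314·22150² = 1 ✓
(x_2, y_2) = (392499·392499 + 314·22150·22150, 392499·22150 + 22150·392499) = (308110930001, 17387705700)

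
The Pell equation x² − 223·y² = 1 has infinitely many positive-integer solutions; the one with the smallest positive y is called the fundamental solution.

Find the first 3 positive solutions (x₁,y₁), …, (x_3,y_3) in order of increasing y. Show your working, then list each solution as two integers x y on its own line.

224 15
100351 6720
44957024 3010545

[14; 1,13,1,28] for √223; ℓ=4 ⇒ convergent index 3
k=0  a_k=14  p_k/q_k = 14/1
…
k=2  a_k=13  p_k/q_k = 209/14
k=3  a_k=1  p_k/q_k = 224/15
(x₁, y₁) = (224, 15);  224² − 223·15² = 1 ✓
n=2: (224,15)∘(224,15) = (224·224+223·15·15, 224·15+15·224) = (100351,6720)
n=3: (100351,6720)∘(224,15) = (224·100351+223·15·6720, 224·6720+15·100351) = (44957024,3010545)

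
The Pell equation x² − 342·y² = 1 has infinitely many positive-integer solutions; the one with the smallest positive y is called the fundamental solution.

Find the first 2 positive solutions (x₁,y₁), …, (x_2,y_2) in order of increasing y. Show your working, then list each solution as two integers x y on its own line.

√342 = [18; 2,36, …], period ℓ=2 (even) → k=1
k=0  a_k=18  p_k/q_k = 18/1
k=1  a_k=2  p_k/q_k = 37/2
fundamental: x₁=37, y₁=2  (since 1369 − 342·4 = 1)
n=2: (37,2)∘(37,2) = (37·37+342·2·2, 37·2+2·37) = (2737,148)

37 2
2737 148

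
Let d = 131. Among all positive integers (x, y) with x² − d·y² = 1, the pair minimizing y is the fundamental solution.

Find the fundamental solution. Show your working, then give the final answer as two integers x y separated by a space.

10610 927

√131 = [11; 2,4,11,4,2,22, …], period ℓ=6 (even) → k=5
i=0: a=11 ⇒ p=11, q=1
i=1: a=2 ⇒ p=23, q=2
…
i=4: a=4 ⇒ p=4727, q=413
i=5: a=2 ⇒ p=10610, q=927
fundamental: x₁=10610, y₁=927  (since 112572100 − 131·859329 = 1)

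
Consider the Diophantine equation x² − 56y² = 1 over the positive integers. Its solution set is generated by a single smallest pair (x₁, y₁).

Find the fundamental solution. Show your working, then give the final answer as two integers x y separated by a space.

15 2

d=56: √d = [7; 2,14] (ℓ=2, even), read p_1/q_1
i=0: a=7 ⇒ p=7, q=1
i=1: a=2 ⇒ p=15, q=2
(x₁, y₁) = (15, 2);  15² − 56·2² = 1 ✓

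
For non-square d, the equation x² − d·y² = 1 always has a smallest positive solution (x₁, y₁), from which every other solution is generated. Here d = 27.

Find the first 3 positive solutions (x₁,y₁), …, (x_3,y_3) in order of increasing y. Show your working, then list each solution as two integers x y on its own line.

d=27: √d = [5; 5,10] (ℓ=2, even), read p_1/q_1
k=0  a_k=5  p_k/q_k = 5/1
k=1  a_k=5  p_k/q_k = 26/5
fundamental: x₁=26, y₁=5  (since 676 − 27·25 = 1)
k=2:  x_2 = 26·26+27·5·5 = 1351,  y_2 = 26·5+5·26 = 260
k=3:  x_3 = 26·1351+27·5·260 = 70226,  y_3 = 26·260+5·1351 = 13515

26 5
1351 260
70226 13515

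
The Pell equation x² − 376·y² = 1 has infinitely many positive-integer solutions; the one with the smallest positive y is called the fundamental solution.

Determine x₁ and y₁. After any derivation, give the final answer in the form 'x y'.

2143295 110532

√376 → a₀=19, period (2,1,1,3,1,…,1,2,38); ℓ=16 even so k=15
a_0=19:  p_0=19·1+0=19,  q_0=19·0+1=1
…
a_2=1:  p_2=1·39+19=58,  q_2=1·2+1=3
a_3=1:  p_3=1·58+39=97,  q_3=1·3+2=5
…
a_5=1:  p_5=1·349+97=446,  q_5=1·18+5=23
a_6=2:  p_6=2·446+349=1241,  q_6=2·23+18=64
a_7=2:  p_7=2·1241+446=2928,  q_7=2·64+23=151
a_8=4:  p_8=4·2928+1241=12953,  q_8=4·151+64=668
a_9=2:  p_9=2·12953+2928=28834,  q_9=2·668+151=1487
a_10=2:  p_10=2·28834+12953=70621,  q_10=2·1487+668=3642
…
a_13=1:  p_13=1·368986+99455=468441,  q_13=1·19029+5129=24158
a_14=1:  p_14=1·468441+368986=837427,  q_14=1·24158+19029=43187
a_15=2:  p_15=2·837427+468441=2143295,  q_15=2·43187+24158=110532
→ (2143295, 110532).  Check: 2143295²=4593713457025, 376·110532²=4593713457024, difference 1.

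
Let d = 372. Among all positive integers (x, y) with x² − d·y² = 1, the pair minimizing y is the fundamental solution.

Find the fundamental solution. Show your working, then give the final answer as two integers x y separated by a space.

12151 630

d=372: √d = [19; 3,2,12,2,3,38] (ℓ=6, even), read p_5/q_5
i=0: a=19 ⇒ p=19, q=1
…
i=3: a=12 ⇒ p=1678, q=87
i=4: a=2 ⇒ p=3491, q=181
i=5: a=3 ⇒ p=12151, q=630
→ (12151, 630).  Check: 12151²=147646801, 372·630²=147646800, difference 1.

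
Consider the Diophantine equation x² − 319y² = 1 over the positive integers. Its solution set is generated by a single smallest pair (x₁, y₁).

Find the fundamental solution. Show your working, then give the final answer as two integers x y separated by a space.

12901780 722361

d=319: √d = [17; 1,6,5,1,4,…,6,1,34] (ℓ=14, even), read p_13/q_13
a_0=17:  p_0=17·1+0=17,  q_0=17·0+1=1
…
a_3=5:  p_3=5·125+18=643,  q_3=5·7+1=36
…
a_12=6:  p_12=6·1798881+309613=11102899,  q_12=6·100718+17335=621643
a_13=1:  p_13=1·11102899+1798881=12901780,  q_13=1·621643+100718=722361
fundamental: x₁=12901780, y₁=722361  (since 166455927168400 − 319·521805414321 = 1)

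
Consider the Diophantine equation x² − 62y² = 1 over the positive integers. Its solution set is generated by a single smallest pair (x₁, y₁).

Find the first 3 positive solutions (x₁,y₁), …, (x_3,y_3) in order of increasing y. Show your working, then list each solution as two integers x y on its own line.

63 8
7937 1008
999999 127000

[7; 1,6,1,14] for √62; ℓ=4 ⇒ convergent index 3
step 0: (7, 1)  from 7·(1,0) + (0,1)
step 1: (8, 1)  from 1·(7,1) + (1,0)
step 2: (55, 7)  from 6·(8,1) + (7,1)
step 3: (63, 8)  from 1·(55,7) + (8,1)
(x₁, y₁) = (63, 8);  63² − 62·8² = 1 ✓
k=2:  x_2 = 63·63+62·8·8 = 7937,  y_2 = 63·8+8·63 = 1008
k=3:  x_3 = 63·7937+62·8·1008 = 999999,  y_3 = 63·1008+8·7937 = 127000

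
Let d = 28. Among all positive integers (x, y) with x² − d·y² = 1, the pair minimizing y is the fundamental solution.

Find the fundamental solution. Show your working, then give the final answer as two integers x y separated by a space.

√28 = [5; 3,2,3,10, …], period ℓ=4 (even) → k=3
step 0: (5, 1)  from 5·(1,0) + (0,1)
…
step 2: (37, 7)  from 2·(16,3) + (5,1)
step 3: (127, 24)  from 3·(37,7) + (16,3)
(x₁, y₁) = (127, 24);  127² − 28·24² = 1 ✓

127 24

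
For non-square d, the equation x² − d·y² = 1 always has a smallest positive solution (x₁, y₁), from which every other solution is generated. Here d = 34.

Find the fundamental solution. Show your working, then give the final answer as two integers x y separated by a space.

35 6

[5; 1,4,1,10] for √34; ℓ=4 ⇒ convergent index 3
a_0=5:  p_0=5·1+0=5,  q_0=5·0+1=1
…
a_2=4:  p_2=4·6+5=29,  q_2=4·1+1=5
a_3=1:  p_3=1·29+6=35,  q_3=1·5+1=6
(x₁, y₁) = (35, 6);  35² − 34·6² = 1 ✓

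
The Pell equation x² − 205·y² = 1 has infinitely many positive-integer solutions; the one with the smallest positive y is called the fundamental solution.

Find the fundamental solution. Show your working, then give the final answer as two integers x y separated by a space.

39689 2772

d=205: √d = [14; 3,6,1,4,1,6,3,28] (ℓ=8, even), read p_7/q_7
k=0  a_k=14  p_k/q_k = 14/1
k=1  a_k=3  p_k/q_k = 43/3
k=2  a_k=6  p_k/q_k = 272/19
k=3  a_k=1  p_k/q_k = 315/22
…
k=5  a_k=1  p_k/q_k = 1847/129
k=6  a_k=6  p_k/q_k = 12614/881
k=7  a_k=3  p_k/q_k = 39689/2772
→ (39689, 2772).  Check: 39689²=1575216721, 205·2772²=1575216720, difference 1.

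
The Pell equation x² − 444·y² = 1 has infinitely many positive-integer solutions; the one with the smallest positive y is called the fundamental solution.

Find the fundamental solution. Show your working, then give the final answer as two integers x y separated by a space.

√444 → a₀=21, period (14,42); ℓ=2 even so k=1
i=0: a=21 ⇒ p=21, q=1
i=1: a=14 ⇒ p=295, q=14
(x₁, y₁) = (295, 14);  295² − 444·14² = 1 ✓

295 14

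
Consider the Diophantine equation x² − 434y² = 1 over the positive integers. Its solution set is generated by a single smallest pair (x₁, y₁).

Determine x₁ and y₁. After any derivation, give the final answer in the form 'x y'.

√434 → a₀=20, period (1,4,1,40); ℓ=4 even so k=3
i=0: a=20 ⇒ p=20, q=1
i=1: a=1 ⇒ p=21, q=1
i=2: a=4 ⇒ p=104, q=5
i=3: a=1 ⇒ p=125, q=6
(x₁, y₁) = (125, 6);  125² − 434·6² = 1 ✓

125 6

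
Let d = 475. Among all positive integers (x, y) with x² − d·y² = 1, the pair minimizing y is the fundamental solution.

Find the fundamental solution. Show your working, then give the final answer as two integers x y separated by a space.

57799 2652

d=475: √d = [21; 1,3,1,6,2,6,1,3,1,42] (ℓ=10, even), read p_9/q_9
a_0=21:  p_0=21·1+0=21,  q_0=21·0+1=1
a_1=1:  p_1=1·21+1=22,  q_1=1·1+0=1
a_2=3:  p_2=3·22+21=87,  q_2=3·1+1=4
…
a_4=6:  p_4=6·109+87=741,  q_4=6·5+4=34
…
a_6=6:  p_6=6·1591+741=10287,  q_6=6·73+34=472
a_7=1:  p_7=1·10287+1591=11878,  q_7=1·472+73=545
a_8=3:  p_8=3·11878+10287=45921,  q_8=3·545+472=2107
a_9=1:  p_9=1·45921+11878=57799,  q_9=1·2107+545=2652
(x₁, y₁) = (57799, 2652);  57799² − 475·2652² = 1 ✓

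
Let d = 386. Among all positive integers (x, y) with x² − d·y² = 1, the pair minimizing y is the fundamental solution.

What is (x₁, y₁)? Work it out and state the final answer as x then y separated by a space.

111555 5678

d=386: √d = [19; 1,1,1,4,1,18,1,4,1,1,1,38] (ℓ=12, even), read p_11/q_11
step 0: (19, 1)  from 19·(1,0) + (0,1)
…
step 4: (275, 14)  from 4·(59,3) + (39,2)
step 5: (334, 17)  from 1·(275,14) + (59,3)
…
step 7: (6621, 337)  from 1·(6287,320) + (334,17)
…
step 9: (39392, 2005)  from 1·(32771,1668) + (6621,337)
step 10: (72163, 3673)  from 1·(39392,2005) + (32771,1668)
step 11: (111555, 5678)  from 1·(72163,3673) + (39392,2005)
fundamental: x₁=111555, y₁=5678  (since 12444518025 − 386·32239684 = 1)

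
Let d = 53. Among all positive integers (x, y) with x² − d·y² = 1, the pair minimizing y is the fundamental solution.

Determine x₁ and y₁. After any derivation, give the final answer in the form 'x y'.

66249 9100

[7; 3,1,1,3,14] for √53; ℓ=5 ⇒ convergent index 9
k=0  a_k=7  p_k/q_k = 7/1
…
k=7  a_k=1  p_k/q_k = 10578/1453
k=8  a_k=1  p_k/q_k = 18557/2549
k=9  a_k=3  p_k/q_k = 66249/9100
→ (66249, 9100).  Check: 66249²=4388930001, 53·9100²=4388930000, difference 1.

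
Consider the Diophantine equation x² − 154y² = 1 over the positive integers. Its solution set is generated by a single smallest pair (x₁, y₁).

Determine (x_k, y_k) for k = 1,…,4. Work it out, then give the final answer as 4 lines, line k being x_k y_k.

√154 = [12; 2,2,3,1,2,1,3,2,2,24, …], period ℓ=10 (even) → k=9
a_0=12:  p_0=12·1+0=12,  q_0=12·0+1=1
a_1=2:  p_1=2·12+1=25,  q_1=2·1+0=2
a_2=2:  p_2=2·25+12=62,  q_2=2·2+1=5
…
a_4=1:  p_4=1·211+62=273,  q_4=1·17+5=22
a_5=2:  p_5=2·273+211=757,  q_5=2·22+17=61
a_6=1:  p_6=1·757+273=1030,  q_6=1·61+22=83
…
a_8=2:  p_8=2·3847+1030=8724,  q_8=2·310+83=703
a_9=2:  p_9=2·8724+3847=21295,  q_9=2·703+310=1716
(x₁, y₁) = (21295, 1716);  21295² − 154·1716² = 1 ✓
(x_2, y_2) = (21295·21295 + 154·1716·1716, 21295·1716 + 1716·21295) = (906954049, 73084440)
(x_3, y_3) = (21295·906954049 + 154·1716·73084440, 21295·73084440 + 1716·906954049) = (38627172925615, 3112666297884)
(x_4, y_4) = (21295·38627172925615 + 154·1716·3112666297884, 21295·3112666297884 + 1716·38627172925615) = (1645131293994988801, 132568457553795120)

21295 1716
906954049 73084440
38627172925615 3112666297884
1645131293994988801 132568457553795120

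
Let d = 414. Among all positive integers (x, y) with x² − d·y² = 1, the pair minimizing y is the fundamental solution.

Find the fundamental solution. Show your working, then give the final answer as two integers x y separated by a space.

24335 1196

√414 = [20; 2,1,7,2,7,1,2,40, …], period ℓ=8 (even) → k=7
step 0: (20, 1)  from 20·(1,0) + (0,1)
step 1: (41, 2)  from 2·(20,1) + (1,0)
step 2: (61, 3)  from 1·(41,2) + (20,1)
…
step 5: (7447, 366)  from 7·(997,49) + (468,23)
step 6: (8444, 415)  from 1·(7447,366) + (997,49)
step 7: (24335, 1196)  from 2·(8444,415) + (7447,366)
→ (24335, 1196).  Check: 24335²=592192225, 414·1196²=592192224, difference 1.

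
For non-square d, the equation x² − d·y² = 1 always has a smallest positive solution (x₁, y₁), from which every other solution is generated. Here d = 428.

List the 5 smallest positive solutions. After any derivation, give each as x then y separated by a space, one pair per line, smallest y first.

√428 = [20; 1,2,4,1,5,10,5,1,4,2,1,40, …], period ℓ=12 (even) → k=11
step 0: (20, 1)  from 20·(1,0) + (0,1)
step 1: (21, 1)  from 1·(20,1) + (1,0)
…
step 3: (269, 13)  from 4·(62,3) + (21,1)
…
step 5: (1924, 93)  from 5·(331,16) + (269,13)
step 6: (19571, 946)  from 10·(1924,93) + (331,16)
…
step 8: (119350, 5769)  from 1·(99779,4823) + (19571,946)
step 9: (577179, 27899)  from 4·(119350,5769) + (99779,4823)
step 10: (1273708, 61567)  from 2·(577179,27899) + (119350,5769)
step 11: (1850887, 89466)  from 1·(1273708,61567) + (577179,27899)
fundamental: x₁=1850887, y₁=89466  (since 3425782686769 − 428·8004165156 = 1)
(1850887+89466√428)^2 = 6851565373537 + 331182912684√428
(1850887+89466√428)^3 = 25362946559057703751 + 1225964295417811950√428
(1850887+89466√428)^4 = 93887896135702420679780737 + 4538242753705644230486616√428
(1850887+89466√428)^5 = 347551772829818329662915600223687 + 16799549031354731501369944644834√428

1850887 89466
6851565373537 331182912684
25362946559057703751 1225964295417811950
93887896135702420679780737 4538242753705644230486616
347551772829818329662915600223687 16799549031354731501369944644834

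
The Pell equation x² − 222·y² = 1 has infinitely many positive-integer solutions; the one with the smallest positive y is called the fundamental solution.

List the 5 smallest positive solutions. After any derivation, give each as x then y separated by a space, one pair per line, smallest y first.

[14; 1,8,1,28] for √222; ℓ=4 ⇒ convergent index 3
a_0=14:  p_0=14·1+0=14,  q_0=14·0+1=1
a_1=1:  p_1=1·14+1=15,  q_1=1·1+0=1
a_2=8:  p_2=8·15+14=134,  q_2=8·1+1=9
a_3=1:  p_3=1·134+15=149,  q_3=1·9+1=10
fundamental: x₁=149, y₁=10  (since 22201 − 222·100 = 1)
n=2: (149,10)∘(149,10) = (149·149+222·10·10, 149·10+10·149) = (44401,2980)
n=3: (44401,2980)∘(149,10) = (149·44401+222·10·2980, 149·2980+10·44401) = (13231349,888030)
n=4: (13231349,888030)∘(149,10) = (149·13231349+222·10·888030, 149·888030+10·13231349) = (3942897601,264629960)
n=5: (3942897601,264629960)∘(149,10) = (149·3942897601+222·10·264629960, 149·264629960+10·3942897601) = (1174970253749,78858840050)

149 10
44401 2980
13231349 888030
3942897601 264629960
1174970253749 78858840050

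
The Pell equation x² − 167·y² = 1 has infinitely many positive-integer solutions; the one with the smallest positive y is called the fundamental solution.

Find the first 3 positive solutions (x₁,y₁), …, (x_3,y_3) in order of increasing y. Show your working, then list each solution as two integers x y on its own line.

168 13
56447 4368
18966024 1467635

√167 → a₀=12, period (1,11,1,24); ℓ=4 even so k=3
a_0=12:  p_0=12·1+0=12,  q_0=12·0+1=1
a_1=1:  p_1=1·12+1=13,  q_1=1·1+0=1
a_2=11:  p_2=11·13+12=155,  q_2=11·1+1=12
a_3=1:  p_3=1·155+13=168,  q_3=1·12+1=13
fundamental: x₁=168, y₁=13  (since 28224 − 167·169 = 1)
(168+13√167)^2 = 56447 + 4368√167
(168+13√167)^3 = 18966024 + 1467635√167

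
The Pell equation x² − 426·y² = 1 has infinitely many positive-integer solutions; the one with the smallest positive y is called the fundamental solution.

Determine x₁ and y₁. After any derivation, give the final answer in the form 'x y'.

[20; 1,1,1,3,2,6,2,3,1,1,1,40] for √426; ℓ=12 ⇒ convergent index 11
step 0: (20, 1)  from 20·(1,0) + (0,1)
…
step 6: (3323, 161)  from 6·(516,25) + (227,11)
…
step 8: (24809, 1202)  from 3·(7162,347) + (3323,161)
step 9: (31971, 1549)  from 1·(24809,1202) + (7162,347)
step 10: (56780, 2751)  from 1·(31971,1549) + (24809,1202)
step 11: (88751, 4300)  from 1·(56780,2751) + (31971,1549)
→ (88751, 4300).  Check: 88751²=7876740001, 426·4300²=7876740000, difference 1.

88751 4300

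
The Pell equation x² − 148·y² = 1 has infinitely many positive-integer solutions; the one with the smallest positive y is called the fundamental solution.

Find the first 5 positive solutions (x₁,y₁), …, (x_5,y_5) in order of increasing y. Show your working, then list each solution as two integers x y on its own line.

[12; 6,24] for √148; ℓ=2 ⇒ convergent index 1
step 0: (12, 1)  from 12·(1,0) + (0,1)
step 1: (73, 6)  from 6·(12,1) + (1,0)
fundamental: x₁=73, y₁=6  (since 5329 − 148·36 = 1)
(73+6√148)^2 = 10657 + 876√148
(73+6√148)^3 = 1555849 + 127890√148
(73+6√148)^4 = 227143297 + 18671064√148
(73+6√148)^5 = 33161365513 + 2725847454√148

73 6
10657 876
1555849 127890
227143297 18671064
33161365513 2725847454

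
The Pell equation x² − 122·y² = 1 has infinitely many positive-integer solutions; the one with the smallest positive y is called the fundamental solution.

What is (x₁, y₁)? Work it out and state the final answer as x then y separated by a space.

d=122: √d = [11; 22] (ℓ=1, odd), read p_1/q_1
i=0: a=11 ⇒ p=11, q=1
i=1: a=22 ⇒ p=243, q=22
(x₁, y₁) = (243, 22);  243² − 122·22² = 1 ✓

243 22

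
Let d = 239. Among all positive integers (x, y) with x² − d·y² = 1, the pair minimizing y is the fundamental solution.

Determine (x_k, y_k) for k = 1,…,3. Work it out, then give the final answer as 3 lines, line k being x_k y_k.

d=239: √d = [15; 2,5,1,2,4,15,4,2,1,5,2,30] (ℓ=12, even), read p_11/q_11
step 0: (15, 1)  from 15·(1,0) + (0,1)
…
step 6: (37907, 2452)  from 15·(2489,161) + (572,37)
…
step 8: (346141, 22390)  from 2·(154117,9969) + (37907,2452)
…
step 10: (2847431, 184185)  from 5·(500258,32359) + (346141,22390)
step 11: (6195120, 400729)  from 2·(2847431,184185) + (500258,32359)
fundamental: x₁=6195120, y₁=400729  (since 38379511814400 − 239·160583731441 = 1)
(6195120+400729√239)^2 = 76759023628799 + 4965128484960√239
(6195120+400729√239)^3 = 951062724926484326640 + 61519133559490389671√239

6195120 400729
76759023628799 4965128484960
951062724926484326640 61519133559490389671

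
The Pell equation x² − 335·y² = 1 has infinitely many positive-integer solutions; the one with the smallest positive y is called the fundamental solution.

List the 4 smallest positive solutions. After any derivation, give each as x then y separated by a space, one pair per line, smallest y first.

d=335: √d = [18; 3,3,3,36] (ℓ=4, even), read p_3/q_3
k=0  a_k=18  p_k/q_k = 18/1
k=1  a_k=3  p_k/q_k = 55/3
k=2  a_k=3  p_k/q_k = 183/10
k=3  a_k=3  p_k/q_k = 604/33
(x₁, y₁) = (604, 33);  604² − 335·33² = 1 ✓
(604+33√335)^2 = 729631 + 39864√335
(604+33√335)^3 = 881393644 + 48155679√335
(604+33√335)^4 = 1064722792321 + 58172020368√335

604 33
729631 39864
881393644 48155679
1064722792321 58172020368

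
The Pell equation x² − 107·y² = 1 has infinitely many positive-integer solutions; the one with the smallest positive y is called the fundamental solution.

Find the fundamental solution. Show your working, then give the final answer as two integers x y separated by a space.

√107 → a₀=10, period (2,1,9,1,2,20); ℓ=6 even so k=5
step 0: (10, 1)  from 10·(1,0) + (0,1)
…
step 2: (31, 3)  from 1·(21,2) + (10,1)
step 3: (300, 29)  from 9·(31,3) + (21,2)
step 4: (331, 32)  from 1·(300,29) + (31,3)
step 5: (962, 93)  from 2·(331,32) + (300,29)
(x₁, y₁) = (962, 93);  962² − 107·93² = 1 ✓

962 93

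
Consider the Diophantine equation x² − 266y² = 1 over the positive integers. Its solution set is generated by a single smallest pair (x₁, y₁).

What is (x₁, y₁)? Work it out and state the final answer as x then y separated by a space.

[16; 3,4,3,32] for √266; ℓ=4 ⇒ convergent index 3
i=0: a=16 ⇒ p=16, q=1
i=1: a=3 ⇒ p=49, q=3
i=2: a=4 ⇒ p=212, q=13
i=3: a=3 ⇒ p=685, q=42
(x₁, y₁) = (685, 42);  685² − 266·42² = 1 ✓

685 42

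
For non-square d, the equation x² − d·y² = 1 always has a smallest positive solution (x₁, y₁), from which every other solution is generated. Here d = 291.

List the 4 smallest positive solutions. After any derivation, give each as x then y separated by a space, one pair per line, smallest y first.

√291 → a₀=17, period (17,34); ℓ=2 even so k=1
k=0  a_k=17  p_k/q_k = 17/1
k=1  a_k=17  p_k/q_k = 290/17
→ (290, 17).  Check: 290²=84100, 291·17²=84099, difference 1.
(x_2, y_2) = (290·290 + 291·17·17, 290·17 + 17·290) = (168199, 9860)
(x_3, y_3) = (290·168199 + 291·17·9860, 290·9860 + 17·168199) = (97555130, 5718783)
(x_4, y_4) = (290·97555130 + 291·17·5718783, 290·5718783 + 17·97555130) = (56581807201, 3316884280)

290 17
168199 9860
97555130 5718783
56581807201 3316884280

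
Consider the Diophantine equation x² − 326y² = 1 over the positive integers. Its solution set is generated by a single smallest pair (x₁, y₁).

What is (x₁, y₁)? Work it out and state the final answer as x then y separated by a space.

√326 → a₀=18, period (18,36); ℓ=2 even so k=1
k=0  a_k=18  p_k/q_k = 18/1
k=1  a_k=18  p_k/q_k = 325/18
→ (325, 18).  Check: 325²=105625, 326·18²=105624, difference 1.

325 18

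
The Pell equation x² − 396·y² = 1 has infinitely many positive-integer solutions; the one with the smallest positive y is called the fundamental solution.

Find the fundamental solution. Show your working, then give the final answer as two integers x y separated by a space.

199 10

[19; 1,8,1,38] for √396; ℓ=4 ⇒ convergent index 3
step 0: (19, 1)  from 19·(1,0) + (0,1)
…
step 2: (179, 9)  from 8·(20,1) + (19,1)
step 3: (199, 10)  from 1·(179,9) + (20,1)
→ (199, 10).  Check: 199²=39601, 396·10²=39600, difference 1.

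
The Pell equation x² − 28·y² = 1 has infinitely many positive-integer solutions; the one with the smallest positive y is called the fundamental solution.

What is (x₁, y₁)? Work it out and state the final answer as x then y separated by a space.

127 24

[5; 3,2,3,10] for √28; ℓ=4 ⇒ convergent index 3
step 0: (5, 1)  from 5·(1,0) + (0,1)
…
step 2: (37, 7)  from 2·(16,3) + (5,1)
step 3: (127, 24)  from 3·(37,7) + (16,3)
fundamental: x₁=127, y₁=24  (since 16129 − 28·576 = 1)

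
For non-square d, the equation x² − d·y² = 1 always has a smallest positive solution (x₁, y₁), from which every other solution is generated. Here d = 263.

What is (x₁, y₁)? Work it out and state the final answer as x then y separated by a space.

139128 8579

d=263: √d = [16; 4,1,1,1,1,15,1,1,1,1,4,32] (ℓ=12, even), read p_11/q_11
k=0  a_k=16  p_k/q_k = 16/1
…
k=2  a_k=1  p_k/q_k = 81/5
k=3  a_k=1  p_k/q_k = 146/9
k=4  a_k=1  p_k/q_k = 227/14
k=5  a_k=1  p_k/q_k = 373/23
k=6  a_k=15  p_k/q_k = 5822/359
…
k=8  a_k=1  p_k/q_k = 12017/741
k=9  a_k=1  p_k/q_k = 18212/1123
k=10  a_k=1  p_k/q_k = 30229/1864
k=11  a_k=4  p_k/q_k = 139128/8579
→ (139128, 8579).  Check: 139128²=19356600384, 263·8579²=19356600383, difference 1.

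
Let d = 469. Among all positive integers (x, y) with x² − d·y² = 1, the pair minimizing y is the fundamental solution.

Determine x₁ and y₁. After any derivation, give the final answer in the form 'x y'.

137215 6336

√469 → a₀=21, period (1,1,1,10,6,10,1,1,1,42); ℓ=10 even so k=9
k=0  a_k=21  p_k/q_k = 21/1
k=1  a_k=1  p_k/q_k = 22/1
k=2  a_k=1  p_k/q_k = 43/2
…
k=8  a_k=1  p_k/q_k = 90069/4159
k=9  a_k=1  p_k/q_k = 137215/6336
→ (137215, 6336).  Check: 137215²=18827956225, 469·6336²=18827956224, difference 1.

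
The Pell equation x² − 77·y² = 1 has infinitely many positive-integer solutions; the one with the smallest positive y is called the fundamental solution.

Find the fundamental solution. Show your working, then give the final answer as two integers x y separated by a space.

351 40

√77 → a₀=8, period (1,3,2,3,1,16); ℓ=6 even so k=5
a_0=8:  p_0=8·1+0=8,  q_0=8·0+1=1
a_1=1:  p_1=1·8+1=9,  q_1=1·1+0=1
a_2=3:  p_2=3·9+8=35,  q_2=3·1+1=4
…
a_4=3:  p_4=3·79+35=272,  q_4=3·9+4=31
a_5=1:  p_5=1·272+79=351,  q_5=1·31+9=40
(x₁, y₁) = (351, 40);  351² − 77·40² = 1 ✓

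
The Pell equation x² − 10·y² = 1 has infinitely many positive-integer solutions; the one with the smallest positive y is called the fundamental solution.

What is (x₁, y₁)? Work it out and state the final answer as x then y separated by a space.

d=10: √d = [3; 6] (ℓ=1, odd), read p_1/q_1
i=0: a=3 ⇒ p=3, q=1
i=1: a=6 ⇒ p=19, q=6
→ (19, 6).  Check: 19²=361, 10·6²=360, difference 1.

19 6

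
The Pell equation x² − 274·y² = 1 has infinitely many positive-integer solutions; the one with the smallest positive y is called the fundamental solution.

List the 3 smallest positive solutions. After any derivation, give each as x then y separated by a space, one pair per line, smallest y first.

[16; 1,1,4,4,1,1,32] for √274; ℓ=7 ⇒ convergent index 13
step 0: (16, 1)  from 16·(1,0) + (0,1)
step 1: (17, 1)  from 1·(16,1) + (1,0)
step 2: (33, 2)  from 1·(17,1) + (16,1)
step 3: (149, 9)  from 4·(33,2) + (17,1)
…
step 5: (778, 47)  from 1·(629,38) + (149,9)
step 6: (1407, 85)  from 1·(778,47) + (629,38)
…
step 9: (93011, 5619)  from 1·(47209,2852) + (45802,2767)
step 10: (419253, 25328)  from 4·(93011,5619) + (47209,2852)
…
step 12: (2189276, 132259)  from 1·(1770023,106931) + (419253,25328)
step 13: (3959299, 239190)  from 1·(2189276,132259) + (1770023,106931)
(x₁, y₁) = (3959299, 239190);  3959299² − 274·239190² = 1 ✓
n=2: (3959299,239190)∘(3959299,239190) = (3959299·3959299+274·239190·239190, 3959299·239190+239190·3959299) = (31352097142801,1894049455620)
n=3: (31352097142801,1894049455620)∘(3959299,239190) = (3959299·31352097142801+274·239190·1894049455620, 3959299·1894049455620+239190·31352097142801) = (248264653730785753699,14998216231173381570)

3959299 239190
31352097142801 1894049455620
248264653730785753699 14998216231173381570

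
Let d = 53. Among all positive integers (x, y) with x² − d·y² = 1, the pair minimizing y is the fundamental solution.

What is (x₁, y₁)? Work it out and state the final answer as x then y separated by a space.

66249 9100

√53 = [7; 3,1,1,3,14, …], period ℓ=5 (odd) → k=9
i=0: a=7 ⇒ p=7, q=1
…
i=3: a=1 ⇒ p=51, q=7
i=4: a=3 ⇒ p=182, q=25
…
i=7: a=1 ⇒ p=10578, q=1453
i=8: a=1 ⇒ p=18557, q=2549
i=9: a=3 ⇒ p=66249, q=9100
fundamental: x₁=66249, y₁=9100  (since 4388930001 − 53·82810000 = 1)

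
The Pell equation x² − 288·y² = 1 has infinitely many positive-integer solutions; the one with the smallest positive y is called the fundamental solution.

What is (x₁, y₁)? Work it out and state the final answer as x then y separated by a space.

√288 = [16; 1,32, …], period ℓ=2 (even) → k=1
step 0: (16, 1)  from 16·(1,0) + (0,1)
step 1: (17, 1)  from 1·(16,1) + (1,0)
→ (17, 1).  Check: 17²=289, 288·1²=288, difference 1.

17 1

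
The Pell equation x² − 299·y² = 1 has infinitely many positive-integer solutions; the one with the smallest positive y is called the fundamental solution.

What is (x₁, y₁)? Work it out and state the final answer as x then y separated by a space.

415 24

√299 → a₀=17, period (3,2,3,34); ℓ=4 even so k=3
a_0=17:  p_0=17·1+0=17,  q_0=17·0+1=1
a_1=3:  p_1=3·17+1=52,  q_1=3·1+0=3
a_2=2:  p_2=2·52+17=121,  q_2=2·3+1=7
a_3=3:  p_3=3·121+52=415,  q_3=3·7+3=24
(x₁, y₁) = (415, 24);  415² − 299·24² = 1 ✓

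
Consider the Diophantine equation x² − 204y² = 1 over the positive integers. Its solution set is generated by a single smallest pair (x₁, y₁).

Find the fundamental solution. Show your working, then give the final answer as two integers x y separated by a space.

√204 = [14; 3,1,1,6,1,1,3,28, …], period ℓ=8 (even) → k=7
i=0: a=14 ⇒ p=14, q=1
i=1: a=3 ⇒ p=43, q=3
i=2: a=1 ⇒ p=57, q=4
i=3: a=1 ⇒ p=100, q=7
i=4: a=6 ⇒ p=657, q=46
i=5: a=1 ⇒ p=757, q=53
i=6: a=1 ⇒ p=1414, q=99
i=7: a=3 ⇒ p=4999, q=350
→ (4999, 350).  Check: 4999²=24990001, 204·350²=24990000, difference 1.

4999 350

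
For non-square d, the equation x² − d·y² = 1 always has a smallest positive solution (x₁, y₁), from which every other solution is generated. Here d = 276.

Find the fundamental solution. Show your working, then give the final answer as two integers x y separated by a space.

7775 468

d=276: √d = [16; 1,1,1,1,2,2,2,1,1,1,1,32] (ℓ=12, even), read p_11/q_11
k=0  a_k=16  p_k/q_k = 16/1
…
k=2  a_k=1  p_k/q_k = 33/2
k=3  a_k=1  p_k/q_k = 50/3
k=4  a_k=1  p_k/q_k = 83/5
k=5  a_k=2  p_k/q_k = 216/13
k=6  a_k=2  p_k/q_k = 515/31
…
k=8  a_k=1  p_k/q_k = 1761/106
…
k=10  a_k=1  p_k/q_k = 4768/287
k=11  a_k=1  p_k/q_k = 7775/468
→ (7775, 468).  Check: 7775²=60450625, 276·468²=60450624, difference 1.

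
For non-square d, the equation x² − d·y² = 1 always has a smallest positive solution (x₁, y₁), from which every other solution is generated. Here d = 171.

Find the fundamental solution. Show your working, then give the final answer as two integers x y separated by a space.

[13; 13,26] for √171; ℓ=2 ⇒ convergent index 1
k=0  a_k=13  p_k/q_k = 13/1
k=1  a_k=13  p_k/q_k = 170/13
(x₁, y₁) = (170, 13);  170² − 171·13² = 1 ✓

170 13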